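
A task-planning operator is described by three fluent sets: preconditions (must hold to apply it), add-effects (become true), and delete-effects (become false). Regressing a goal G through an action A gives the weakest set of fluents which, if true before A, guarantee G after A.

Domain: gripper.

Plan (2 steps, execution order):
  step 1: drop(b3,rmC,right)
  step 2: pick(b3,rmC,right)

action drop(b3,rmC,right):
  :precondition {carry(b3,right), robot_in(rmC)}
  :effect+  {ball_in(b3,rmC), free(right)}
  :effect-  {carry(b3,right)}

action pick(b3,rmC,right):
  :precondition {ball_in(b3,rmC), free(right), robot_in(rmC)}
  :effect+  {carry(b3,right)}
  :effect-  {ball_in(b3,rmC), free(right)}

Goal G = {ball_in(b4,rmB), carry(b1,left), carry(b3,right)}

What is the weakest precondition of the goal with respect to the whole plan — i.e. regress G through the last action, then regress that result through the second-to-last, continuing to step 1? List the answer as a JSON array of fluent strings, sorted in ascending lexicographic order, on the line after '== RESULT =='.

Regress step by step:
  through step 2 (pick(b3,rmC,right)): drop {carry(b3,right)}, keep {ball_in(b4,rmB), carry(b1,left)}, require {ball_in(b3,rmC), free(right), robot_in(rmC)}
    → {ball_in(b3,rmC), ball_in(b4,rmB), carry(b1,left), free(right), robot_in(rmC)}
  through step 1 (drop(b3,rmC,right)): drop {ball_in(b3,rmC), free(right)}, keep {ball_in(b4,rmB), carry(b1,left), robot_in(rmC)}, require {carry(b3,right), robot_in(rmC)}
    → {ball_in(b4,rmB), carry(b1,left), carry(b3,right), robot_in(rmC)}

== RESULT ==
["ball_in(b4,rmB)", "carry(b1,left)", "carry(b3,right)", "robot_in(rmC)"]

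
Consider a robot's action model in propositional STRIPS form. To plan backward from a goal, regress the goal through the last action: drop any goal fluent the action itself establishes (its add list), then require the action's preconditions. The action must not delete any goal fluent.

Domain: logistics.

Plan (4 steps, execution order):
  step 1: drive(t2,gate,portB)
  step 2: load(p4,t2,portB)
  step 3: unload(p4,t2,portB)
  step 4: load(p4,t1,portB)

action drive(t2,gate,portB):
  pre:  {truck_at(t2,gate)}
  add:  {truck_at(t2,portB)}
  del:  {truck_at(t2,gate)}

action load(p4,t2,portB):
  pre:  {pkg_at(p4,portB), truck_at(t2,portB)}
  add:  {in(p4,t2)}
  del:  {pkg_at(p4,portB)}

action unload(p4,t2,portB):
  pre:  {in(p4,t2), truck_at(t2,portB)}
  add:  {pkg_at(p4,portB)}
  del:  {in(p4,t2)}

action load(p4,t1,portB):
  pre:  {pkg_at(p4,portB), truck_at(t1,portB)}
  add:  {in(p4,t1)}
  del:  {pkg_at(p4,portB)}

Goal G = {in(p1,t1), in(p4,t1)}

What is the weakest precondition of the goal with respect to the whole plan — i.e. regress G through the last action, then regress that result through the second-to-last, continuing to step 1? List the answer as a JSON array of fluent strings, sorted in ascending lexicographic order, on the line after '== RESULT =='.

Regress step by step:
  through step 4 (load(p4,t1,portB)): drop {in(p4,t1)}, keep {in(p1,t1)}, require {pkg_at(p4,portB), truck_at(t1,portB)}
    → {in(p1,t1), pkg_at(p4,portB), truck_at(t1,portB)}
  through step 3 (unload(p4,t2,portB)): drop {pkg_at(p4,portB)}, keep {in(p1,t1), truck_at(t1,portB)}, require {in(p4,t2), truck_at(t2,portB)}
    → {in(p1,t1), in(p4,t2), truck_at(t1,portB), truck_at(t2,portB)}
  through step 2 (load(p4,t2,portB)): drop {in(p4,t2)}, keep {in(p1,t1), truck_at(t1,portB), truck_at(t2,portB)}, require {pkg_at(p4,portB), truck_at(t2,portB)}
    → {in(p1,t1), pkg_at(p4,portB), truck_at(t1,portB), truck_at(t2,portB)}
  through step 1 (drive(t2,gate,portB)): drop {truck_at(t2,portB)}, keep {in(p1,t1), pkg_at(p4,portB), truck_at(t1,portB)}, require {truck_at(t2,gate)}
    → {in(p1,t1), pkg_at(p4,portB), truck_at(t1,portB), truck_at(t2,gate)}

== RESULT ==
["in(p1,t1)", "pkg_at(p4,portB)", "truck_at(t1,portB)", "truck_at(t2,gate)"]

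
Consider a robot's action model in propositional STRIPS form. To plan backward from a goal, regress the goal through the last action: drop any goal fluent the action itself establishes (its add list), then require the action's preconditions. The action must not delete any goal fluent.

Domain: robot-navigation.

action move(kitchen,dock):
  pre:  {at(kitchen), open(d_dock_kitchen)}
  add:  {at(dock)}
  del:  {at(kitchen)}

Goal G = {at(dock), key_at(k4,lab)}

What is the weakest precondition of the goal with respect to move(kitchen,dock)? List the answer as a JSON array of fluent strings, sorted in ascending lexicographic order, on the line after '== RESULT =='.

Regress:
  G ∩ del = {}  (empty — regression defined)
  G \ add = {at(dock), key_at(k4,lab)} \ {at(dock)} = {key_at(k4,lab)}
  ∪ pre   = {key_at(k4,lab)} ∪ {at(kitchen), open(d_dock_kitchen)}
          = {at(kitchen), key_at(k4,lab), open(d_dock_kitchen)}

== RESULT ==
["at(kitchen)", "key_at(k4,lab)", "open(d_dock_kitchen)"]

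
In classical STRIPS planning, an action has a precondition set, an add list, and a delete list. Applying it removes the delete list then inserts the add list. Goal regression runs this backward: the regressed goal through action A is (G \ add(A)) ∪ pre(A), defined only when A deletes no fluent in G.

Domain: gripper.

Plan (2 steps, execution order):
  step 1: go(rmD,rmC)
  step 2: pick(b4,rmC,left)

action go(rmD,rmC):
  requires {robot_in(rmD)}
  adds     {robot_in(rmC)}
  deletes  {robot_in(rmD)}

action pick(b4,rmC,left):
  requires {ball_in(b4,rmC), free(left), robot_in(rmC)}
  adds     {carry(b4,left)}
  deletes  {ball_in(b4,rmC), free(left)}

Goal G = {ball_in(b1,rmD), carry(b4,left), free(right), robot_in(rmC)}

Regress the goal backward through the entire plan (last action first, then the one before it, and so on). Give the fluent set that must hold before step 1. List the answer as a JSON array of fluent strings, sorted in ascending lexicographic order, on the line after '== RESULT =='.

Work backward from the goal:
  through step 2 (pick(b4,rmC,left)): drop {carry(b4,left)}, keep {ball_in(b1,rmD), free(right), robot_in(rmC)}, require {ball_in(b4,rmC), free(left), robot_in(rmC)}
    → {ball_in(b1,rmD), ball_in(b4,rmC), free(left), free(right), robot_in(rmC)}
  through step 1 (go(rmD,rmC)): drop {robot_in(rmC)}, keep {ball_in(b1,rmD), ball_in(b4,rmC), free(left), free(right)}, require {robot_in(rmD)}
    → {ball_in(b1,rmD), ball_in(b4,rmC), free(left), free(right), robot_in(rmD)}

== RESULT ==
["ball_in(b1,rmD)", "ball_in(b4,rmC)", "free(left)", "free(right)", "robot_in(rmD)"]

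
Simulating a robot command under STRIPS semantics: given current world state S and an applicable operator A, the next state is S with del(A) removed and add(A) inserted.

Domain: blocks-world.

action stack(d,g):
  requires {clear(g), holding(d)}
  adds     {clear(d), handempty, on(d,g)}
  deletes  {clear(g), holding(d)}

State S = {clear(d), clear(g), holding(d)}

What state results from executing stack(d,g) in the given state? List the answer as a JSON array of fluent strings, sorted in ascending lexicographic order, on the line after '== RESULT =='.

Compute (S \ del) ∪ add:
  pre ⊆ S: {clear(g), holding(d)} ⊆ S  — applicable
  S \ del = {clear(d)}
  ∪ add   = {clear(d), handempty, on(d,g)}

== RESULT ==
["clear(d)", "handempty", "on(d,g)"]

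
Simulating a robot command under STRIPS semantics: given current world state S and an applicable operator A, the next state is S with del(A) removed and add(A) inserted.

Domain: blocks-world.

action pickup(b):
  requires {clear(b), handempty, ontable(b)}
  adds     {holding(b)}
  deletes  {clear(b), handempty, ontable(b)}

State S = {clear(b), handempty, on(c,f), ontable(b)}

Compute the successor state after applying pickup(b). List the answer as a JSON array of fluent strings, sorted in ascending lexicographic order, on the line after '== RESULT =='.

Compute (S \ del) ∪ add:
  pre ⊆ S: {clear(b), handempty, ontable(b)} ⊆ S  — applicable
  S \ del = {on(c,f)}
  ∪ add   = {holding(b), on(c,f)}

== RESULT ==
["holding(b)", "on(c,f)"]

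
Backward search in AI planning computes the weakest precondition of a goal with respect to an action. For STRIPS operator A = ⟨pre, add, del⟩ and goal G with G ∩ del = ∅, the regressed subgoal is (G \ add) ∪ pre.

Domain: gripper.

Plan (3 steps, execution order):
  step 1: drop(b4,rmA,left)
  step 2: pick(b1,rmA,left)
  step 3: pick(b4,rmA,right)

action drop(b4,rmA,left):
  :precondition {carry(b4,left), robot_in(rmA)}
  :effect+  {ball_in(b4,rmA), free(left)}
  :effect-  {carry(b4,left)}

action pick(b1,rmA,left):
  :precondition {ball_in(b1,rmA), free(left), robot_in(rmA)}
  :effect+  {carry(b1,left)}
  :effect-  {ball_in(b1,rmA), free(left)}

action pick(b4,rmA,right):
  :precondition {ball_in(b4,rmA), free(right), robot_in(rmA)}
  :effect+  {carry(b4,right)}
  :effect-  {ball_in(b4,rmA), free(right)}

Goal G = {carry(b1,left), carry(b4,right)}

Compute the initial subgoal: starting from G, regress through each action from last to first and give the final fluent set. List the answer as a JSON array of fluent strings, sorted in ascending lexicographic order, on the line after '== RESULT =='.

Regress step by step:
  through step 3 (pick(b4,rmA,right)): drop {carry(b4,right)}, keep {carry(b1,left)}, require {ball_in(b4,rmA), free(right), robot_in(rmA)}
    → {ball_in(b4,rmA), carry(b1,left), free(right), robot_in(rmA)}
  through step 2 (pick(b1,rmA,left)): drop {carry(b1,left)}, keep {ball_in(b4,rmA), free(right), robot_in(rmA)}, require {ball_in(b1,rmA), free(left), robot_in(rmA)}
    → {ball_in(b1,rmA), ball_in(b4,rmA), free(left), free(right), robot_in(rmA)}
  through step 1 (drop(b4,rmA,left)): drop {ball_in(b4,rmA), free(left)}, keep {ball_in(b1,rmA), free(right), robot_in(rmA)}, require {carry(b4,left), robot_in(rmA)}
    → {ball_in(b1,rmA), carry(b4,left), free(right), robot_in(rmA)}

== RESULT ==
["ball_in(b1,rmA)", "carry(b4,left)", "free(right)", "robot_in(rmA)"]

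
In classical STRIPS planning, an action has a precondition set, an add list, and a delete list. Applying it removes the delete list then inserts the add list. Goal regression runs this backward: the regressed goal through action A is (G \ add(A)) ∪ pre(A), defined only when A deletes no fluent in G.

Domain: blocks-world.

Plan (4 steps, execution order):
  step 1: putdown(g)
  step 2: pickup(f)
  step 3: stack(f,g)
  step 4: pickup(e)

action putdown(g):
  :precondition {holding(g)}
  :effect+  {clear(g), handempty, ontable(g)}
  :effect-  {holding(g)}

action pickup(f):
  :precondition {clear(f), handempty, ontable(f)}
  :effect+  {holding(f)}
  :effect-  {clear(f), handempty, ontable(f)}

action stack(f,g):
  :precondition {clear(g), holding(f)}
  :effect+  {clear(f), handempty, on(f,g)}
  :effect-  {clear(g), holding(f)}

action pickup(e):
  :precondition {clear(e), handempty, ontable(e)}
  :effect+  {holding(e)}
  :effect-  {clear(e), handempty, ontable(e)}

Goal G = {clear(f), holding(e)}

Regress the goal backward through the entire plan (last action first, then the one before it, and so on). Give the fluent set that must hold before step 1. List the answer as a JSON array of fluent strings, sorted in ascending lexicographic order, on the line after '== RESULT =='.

Work backward from the goal:
  through step 4 (pickup(e)): drop {holding(e)}, keep {clear(f)}, require {clear(e), handempty, ontable(e)}
    → {clear(e), clear(f), handempty, ontable(e)}
  through step 3 (stack(f,g)): drop {clear(f), handempty}, keep {clear(e), ontable(e)}, require {clear(g), holding(f)}
    → {clear(e), clear(g), holding(f), ontable(e)}
  through step 2 (pickup(f)): drop {holding(f)}, keep {clear(e), clear(g), ontable(e)}, require {clear(f), handempty, ontable(f)}
    → {clear(e), clear(f), clear(g), handempty, ontable(e), ontable(f)}
  through step 1 (putdown(g)): drop {clear(g), handempty}, keep {clear(e), clear(f), ontable(e), ontable(f)}, require {holding(g)}
    → {clear(e), clear(f), holding(g), ontable(e), ontable(f)}

== RESULT ==
["clear(e)", "clear(f)", "holding(g)", "ontable(e)", "ontable(f)"]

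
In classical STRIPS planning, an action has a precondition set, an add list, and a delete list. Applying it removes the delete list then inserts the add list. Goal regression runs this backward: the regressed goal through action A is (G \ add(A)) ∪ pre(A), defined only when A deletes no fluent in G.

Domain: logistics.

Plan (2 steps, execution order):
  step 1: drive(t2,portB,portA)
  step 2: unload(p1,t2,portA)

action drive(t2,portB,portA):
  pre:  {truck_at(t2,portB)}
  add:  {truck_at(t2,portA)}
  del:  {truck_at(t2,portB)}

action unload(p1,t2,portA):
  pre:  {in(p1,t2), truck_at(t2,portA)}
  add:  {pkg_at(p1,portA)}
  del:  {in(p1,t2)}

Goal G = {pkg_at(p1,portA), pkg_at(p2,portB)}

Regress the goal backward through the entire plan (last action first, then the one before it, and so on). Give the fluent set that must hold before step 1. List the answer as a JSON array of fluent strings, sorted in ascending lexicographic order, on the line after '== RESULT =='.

Regress step by step:
  through step 2 (unload(p1,t2,portA)): drop {pkg_at(p1,portA)}, keep {pkg_at(p2,portB)}, require {in(p1,t2), truck_at(t2,portA)}
    → {in(p1,t2), pkg_at(p2,portB), truck_at(t2,portA)}
  through step 1 (drive(t2,portB,portA)): drop {truck_at(t2,portA)}, keep {in(p1,t2), pkg_at(p2,portB)}, require {truck_at(t2,portB)}
    → {in(p1,t2), pkg_at(p2,portB), truck_at(t2,portB)}

== RESULT ==
["in(p1,t2)", "pkg_at(p2,portB)", "truck_at(t2,portB)"]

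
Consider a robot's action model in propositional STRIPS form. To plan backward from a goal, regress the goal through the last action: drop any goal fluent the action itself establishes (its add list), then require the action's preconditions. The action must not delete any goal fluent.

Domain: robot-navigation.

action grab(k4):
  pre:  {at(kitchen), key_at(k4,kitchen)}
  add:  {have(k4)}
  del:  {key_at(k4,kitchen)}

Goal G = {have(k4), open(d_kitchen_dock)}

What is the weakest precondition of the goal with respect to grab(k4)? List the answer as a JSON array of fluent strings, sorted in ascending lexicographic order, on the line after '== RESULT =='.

Compute (G \ add) ∪ pre:
  G ∩ del = {}  (empty — regression defined)
  G \ add = {have(k4), open(d_kitchen_dock)} \ {have(k4)} = {open(d_kitchen_dock)}
  ∪ pre   = {open(d_kitchen_dock)} ∪ {at(kitchen), key_at(k4,kitchen)}
          = {at(kitchen), key_at(k4,kitchen), open(d_kitchen_dock)}

== RESULT ==
["at(kitchen)", "key_at(k4,kitchen)", "open(d_kitchen_dock)"]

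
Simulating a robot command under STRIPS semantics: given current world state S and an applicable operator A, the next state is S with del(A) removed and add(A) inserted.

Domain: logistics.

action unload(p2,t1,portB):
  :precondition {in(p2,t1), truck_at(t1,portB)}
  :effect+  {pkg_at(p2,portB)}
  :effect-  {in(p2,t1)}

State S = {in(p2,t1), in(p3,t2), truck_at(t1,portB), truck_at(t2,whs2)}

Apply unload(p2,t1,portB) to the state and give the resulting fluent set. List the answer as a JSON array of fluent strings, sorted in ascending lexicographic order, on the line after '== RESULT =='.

Compute (S \ del) ∪ add:
  pre ⊆ S: {in(p2,t1), truck_at(t1,portB)} ⊆ S  — applicable
  S \ del = {in(p3,t2), truck_at(t1,portB), truck_at(t2,whs2)}
  ∪ add   = {in(p3,t2), pkg_at(p2,portB), truck_at(t1,portB), truck_at(t2,whs2)}

== RESULT ==
["in(p3,t2)", "pkg_at(p2,portB)", "truck_at(t1,portB)", "truck_at(t2,whs2)"]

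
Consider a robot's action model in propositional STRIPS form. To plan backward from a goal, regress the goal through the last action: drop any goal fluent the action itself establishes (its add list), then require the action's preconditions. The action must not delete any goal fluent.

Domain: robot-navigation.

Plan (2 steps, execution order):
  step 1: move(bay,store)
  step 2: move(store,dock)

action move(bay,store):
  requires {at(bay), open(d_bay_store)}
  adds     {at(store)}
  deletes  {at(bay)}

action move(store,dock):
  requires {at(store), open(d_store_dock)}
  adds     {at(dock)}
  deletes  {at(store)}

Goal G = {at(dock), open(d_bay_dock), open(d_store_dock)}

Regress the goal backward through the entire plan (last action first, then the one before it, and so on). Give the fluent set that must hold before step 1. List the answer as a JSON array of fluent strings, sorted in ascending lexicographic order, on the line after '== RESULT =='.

Regress step by step:
  through step 2 (move(store,dock)): drop {at(dock)}, keep {open(d_bay_dock), open(d_store_dock)}, require {at(store), open(d_store_dock)}
    → {at(store), open(d_bay_dock), open(d_store_dock)}
  through step 1 (move(bay,store)): drop {at(store)}, keep {open(d_bay_dock), open(d_store_dock)}, require {at(bay), open(d_bay_store)}
    → {at(bay), open(d_bay_dock), open(d_bay_store), open(d_store_dock)}

== RESULT ==
["at(bay)", "open(d_bay_dock)", "open(d_bay_store)", "open(d_store_dock)"]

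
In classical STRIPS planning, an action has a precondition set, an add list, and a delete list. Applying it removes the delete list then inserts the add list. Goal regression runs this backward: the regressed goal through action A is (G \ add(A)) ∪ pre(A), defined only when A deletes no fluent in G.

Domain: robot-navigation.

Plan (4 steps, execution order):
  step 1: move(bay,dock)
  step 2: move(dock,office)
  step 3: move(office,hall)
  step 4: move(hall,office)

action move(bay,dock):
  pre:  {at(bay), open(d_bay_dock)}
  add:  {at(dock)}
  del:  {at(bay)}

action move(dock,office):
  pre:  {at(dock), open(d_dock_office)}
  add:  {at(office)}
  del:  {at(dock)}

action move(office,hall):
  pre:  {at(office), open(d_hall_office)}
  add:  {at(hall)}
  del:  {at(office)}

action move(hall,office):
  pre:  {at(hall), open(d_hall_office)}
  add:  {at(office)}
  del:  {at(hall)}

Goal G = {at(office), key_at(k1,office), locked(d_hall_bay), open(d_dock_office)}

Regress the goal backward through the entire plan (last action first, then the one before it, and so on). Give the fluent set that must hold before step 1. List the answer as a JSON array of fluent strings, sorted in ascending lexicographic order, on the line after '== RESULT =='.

Work backward from the goal:
  through step 4 (move(hall,office)): drop {at(office)}, keep {key_at(k1,office), locked(d_hall_bay), open(d_dock_office)}, require {at(hall), open(d_hall_office)}
    → {at(hall), key_at(k1,office), locked(d_hall_bay), open(d_dock_office), open(d_hall_office)}
  through step 3 (move(office,hall)): drop {at(hall)}, keep {key_at(k1,office), locked(d_hall_bay), open(d_dock_office), open(d_hall_office)}, require {at(office), open(d_hall_office)}
    → {at(office), key_at(k1,office), locked(d_hall_bay), open(d_dock_office), open(d_hall_office)}
  through step 2 (move(dock,office)): drop {at(office)}, keep {key_at(k1,office), locked(d_hall_bay), open(d_dock_office), open(d_hall_office)}, require {at(dock), open(d_dock_office)}
    → {at(dock), key_at(k1,office), locked(d_hall_bay), open(d_dock_office), open(d_hall_office)}
  through step 1 (move(bay,dock)): drop {at(dock)}, keep {key_at(k1,office), locked(d_hall_bay), open(d_dock_office), open(d_hall_office)}, require {at(bay), open(d_bay_dock)}
    → {at(bay), key_at(k1,office), locked(d_hall_bay), open(d_bay_dock), open(d_dock_office), open(d_hall_office)}

== RESULT ==
["at(bay)", "key_at(k1,office)", "locked(d_hall_bay)", "open(d_bay_dock)", "open(d_dock_office)", "open(d_hall_office)"]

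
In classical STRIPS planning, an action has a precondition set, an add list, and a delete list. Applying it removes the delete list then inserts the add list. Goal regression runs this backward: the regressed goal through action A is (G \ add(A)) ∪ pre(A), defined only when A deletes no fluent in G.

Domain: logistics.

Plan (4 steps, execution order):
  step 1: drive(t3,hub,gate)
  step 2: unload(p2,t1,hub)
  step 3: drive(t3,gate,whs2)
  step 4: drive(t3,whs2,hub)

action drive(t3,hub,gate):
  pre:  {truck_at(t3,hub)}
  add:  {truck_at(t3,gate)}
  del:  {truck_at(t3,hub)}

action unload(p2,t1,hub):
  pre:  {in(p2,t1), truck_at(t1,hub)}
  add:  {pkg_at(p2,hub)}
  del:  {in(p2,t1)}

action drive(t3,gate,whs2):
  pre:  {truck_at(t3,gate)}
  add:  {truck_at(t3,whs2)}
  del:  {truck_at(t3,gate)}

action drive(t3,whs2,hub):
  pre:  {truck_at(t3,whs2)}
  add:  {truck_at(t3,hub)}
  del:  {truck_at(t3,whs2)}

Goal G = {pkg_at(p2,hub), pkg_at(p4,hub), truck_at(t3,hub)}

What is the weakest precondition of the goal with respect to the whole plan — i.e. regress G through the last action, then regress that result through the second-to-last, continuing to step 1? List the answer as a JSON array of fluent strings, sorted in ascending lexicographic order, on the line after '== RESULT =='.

Work backward from the goal:
  through step 4 (drive(t3,whs2,hub)): drop {truck_at(t3,hub)}, keep {pkg_at(p2,hub), pkg_at(p4,hub)}, require {truck_at(t3,whs2)}
    → {pkg_at(p2,hub), pkg_at(p4,hub), truck_at(t3,whs2)}
  through step 3 (drive(t3,gate,whs2)): drop {truck_at(t3,whs2)}, keep {pkg_at(p2,hub), pkg_at(p4,hub)}, require {truck_at(t3,gate)}
    → {pkg_at(p2,hub), pkg_at(p4,hub), truck_at(t3,gate)}
  through step 2 (unload(p2,t1,hub)): drop {pkg_at(p2,hub)}, keep {pkg_at(p4,hub), truck_at(t3,gate)}, require {in(p2,t1), truck_at(t1,hub)}
    → {in(p2,t1), pkg_at(p4,hub), truck_at(t1,hub), truck_at(t3,gate)}
  through step 1 (drive(t3,hub,gate)): drop {truck_at(t3,gate)}, keep {in(p2,t1), pkg_at(p4,hub), truck_at(t1,hub)}, require {truck_at(t3,hub)}
    → {in(p2,t1), pkg_at(p4,hub), truck_at(t1,hub), truck_at(t3,hub)}

== RESULT ==
["in(p2,t1)", "pkg_at(p4,hub)", "truck_at(t1,hub)", "truck_at(t3,hub)"]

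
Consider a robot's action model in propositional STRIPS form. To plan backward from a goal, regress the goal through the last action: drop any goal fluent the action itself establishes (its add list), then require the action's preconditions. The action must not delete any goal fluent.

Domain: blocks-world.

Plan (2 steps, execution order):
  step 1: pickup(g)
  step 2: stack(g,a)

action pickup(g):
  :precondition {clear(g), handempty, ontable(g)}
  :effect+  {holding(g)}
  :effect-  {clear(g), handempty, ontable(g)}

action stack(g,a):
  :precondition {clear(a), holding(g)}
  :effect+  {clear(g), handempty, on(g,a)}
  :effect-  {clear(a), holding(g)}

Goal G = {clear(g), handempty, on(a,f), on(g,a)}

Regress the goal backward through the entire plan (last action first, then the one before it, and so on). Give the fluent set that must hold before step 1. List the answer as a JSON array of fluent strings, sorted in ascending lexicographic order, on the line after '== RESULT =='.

Regress step by step:
  through step 2 (stack(g,a)): drop {clear(g), handempty, on(g,a)}, keep {on(a,f)}, require {clear(a), holding(g)}
    → {clear(a), holding(g), on(a,f)}
  through step 1 (pickup(g)): drop {holding(g)}, keep {clear(a), on(a,f)}, require {clear(g), handempty, ontable(g)}
    → {clear(a), clear(g), handempty, on(a,f), ontable(g)}

== RESULT ==
["clear(a)", "clear(g)", "handempty", "on(a,f)", "ontable(g)"]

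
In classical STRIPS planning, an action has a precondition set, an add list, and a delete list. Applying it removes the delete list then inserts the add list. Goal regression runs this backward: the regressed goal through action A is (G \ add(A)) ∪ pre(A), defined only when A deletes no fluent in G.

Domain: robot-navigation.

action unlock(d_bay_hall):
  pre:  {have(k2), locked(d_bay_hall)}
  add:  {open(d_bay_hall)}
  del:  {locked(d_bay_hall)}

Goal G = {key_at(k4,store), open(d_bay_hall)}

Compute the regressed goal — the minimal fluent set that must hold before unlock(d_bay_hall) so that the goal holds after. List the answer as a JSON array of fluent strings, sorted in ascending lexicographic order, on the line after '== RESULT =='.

Compute (G \ add) ∪ pre:
  G ∩ del = {}  (empty — regression defined)
  G \ add = {key_at(k4,store), open(d_bay_hall)} \ {open(d_bay_hall)} = {key_at(k4,store)}
  ∪ pre   = {key_at(k4,store)} ∪ {have(k2), locked(d_bay_hall)}
          = {have(k2), key_at(k4,store), locked(d_bay_hall)}

== RESULT ==
["have(k2)", "key_at(k4,store)", "locked(d_bay_hall)"]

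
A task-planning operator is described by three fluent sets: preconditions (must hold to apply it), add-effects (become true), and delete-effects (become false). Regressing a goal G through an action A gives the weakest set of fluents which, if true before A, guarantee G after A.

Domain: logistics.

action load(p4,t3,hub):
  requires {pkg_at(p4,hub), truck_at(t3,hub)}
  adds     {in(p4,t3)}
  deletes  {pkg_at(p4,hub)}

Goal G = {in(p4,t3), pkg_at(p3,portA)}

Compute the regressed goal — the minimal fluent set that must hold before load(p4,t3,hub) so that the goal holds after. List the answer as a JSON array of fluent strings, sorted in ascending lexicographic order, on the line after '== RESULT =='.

Regress:
  G ∩ del = {}  (empty — regression defined)
  G \ add = {in(p4,t3), pkg_at(p3,portA)} \ {in(p4,t3)} = {pkg_at(p3,portA)}
  ∪ pre   = {pkg_at(p3,portA)} ∪ {pkg_at(p4,hub), truck_at(t3,hub)}
          = {pkg_at(p3,portA), pkg_at(p4,hub), truck_at(t3,hub)}

== RESULT ==
["pkg_at(p3,portA)", "pkg_at(p4,hub)", "truck_at(t3,hub)"]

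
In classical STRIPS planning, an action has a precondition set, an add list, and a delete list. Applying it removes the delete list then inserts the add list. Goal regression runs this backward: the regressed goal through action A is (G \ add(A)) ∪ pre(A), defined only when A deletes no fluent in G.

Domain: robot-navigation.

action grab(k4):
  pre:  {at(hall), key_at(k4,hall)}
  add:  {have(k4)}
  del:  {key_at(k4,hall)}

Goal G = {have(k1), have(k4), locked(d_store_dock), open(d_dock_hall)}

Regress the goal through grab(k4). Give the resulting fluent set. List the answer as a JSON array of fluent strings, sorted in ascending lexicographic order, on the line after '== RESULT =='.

Regress:
  G ∩ del = {}  (empty — regression defined)
  G \ add = {have(k1), have(k4), locked(d_store_dock), open(d_dock_hall)} \ {have(k4)} = {have(k1), locked(d_store_dock), open(d_dock_hall)}
  ∪ pre   = {have(k1), locked(d_store_dock), open(d_dock_hall)} ∪ {at(hall), key_at(k4,hall)}
          = {at(hall), have(k1), key_at(k4,hall), locked(d_store_dock), open(d_dock_hall)}

== RESULT ==
["at(hall)", "have(k1)", "key_at(k4,hall)", "locked(d_store_dock)", "open(d_dock_hall)"]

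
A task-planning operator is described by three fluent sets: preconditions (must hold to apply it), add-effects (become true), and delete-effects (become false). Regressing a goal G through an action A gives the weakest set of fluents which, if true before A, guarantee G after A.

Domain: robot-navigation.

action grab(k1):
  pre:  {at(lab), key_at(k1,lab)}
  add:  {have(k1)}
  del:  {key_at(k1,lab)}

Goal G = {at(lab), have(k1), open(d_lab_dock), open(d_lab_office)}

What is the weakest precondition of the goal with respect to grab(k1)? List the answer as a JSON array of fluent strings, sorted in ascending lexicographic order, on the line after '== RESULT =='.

Regress:
  G ∩ del = {}  (empty — regression defined)
  G \ add = {at(lab), have(k1), open(d_lab_dock), open(d_lab_office)} \ {have(k1)} = {at(lab), open(d_lab_dock), open(d_lab_office)}
  ∪ pre   = {at(lab), open(d_lab_dock), open(d_lab_office)} ∪ {at(lab), key_at(k1,lab)}
          = {at(lab), key_at(k1,lab), open(d_lab_dock), open(d_lab_office)}

== RESULT ==
["at(lab)", "key_at(k1,lab)", "open(d_lab_dock)", "open(d_lab_office)"]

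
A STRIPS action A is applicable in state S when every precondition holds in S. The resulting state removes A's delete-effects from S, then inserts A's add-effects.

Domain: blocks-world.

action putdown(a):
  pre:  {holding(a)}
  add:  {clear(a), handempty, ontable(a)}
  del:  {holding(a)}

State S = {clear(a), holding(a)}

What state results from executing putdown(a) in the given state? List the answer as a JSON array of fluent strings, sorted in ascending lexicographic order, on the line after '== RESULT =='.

Compute (S \ del) ∪ add:
  pre ⊆ S: {holding(a)} ⊆ S  — applicable
  S \ del = {clear(a)}
  ∪ add   = {clear(a), handempty, ontable(a)}

== RESULT ==
["clear(a)", "handempty", "ontable(a)"]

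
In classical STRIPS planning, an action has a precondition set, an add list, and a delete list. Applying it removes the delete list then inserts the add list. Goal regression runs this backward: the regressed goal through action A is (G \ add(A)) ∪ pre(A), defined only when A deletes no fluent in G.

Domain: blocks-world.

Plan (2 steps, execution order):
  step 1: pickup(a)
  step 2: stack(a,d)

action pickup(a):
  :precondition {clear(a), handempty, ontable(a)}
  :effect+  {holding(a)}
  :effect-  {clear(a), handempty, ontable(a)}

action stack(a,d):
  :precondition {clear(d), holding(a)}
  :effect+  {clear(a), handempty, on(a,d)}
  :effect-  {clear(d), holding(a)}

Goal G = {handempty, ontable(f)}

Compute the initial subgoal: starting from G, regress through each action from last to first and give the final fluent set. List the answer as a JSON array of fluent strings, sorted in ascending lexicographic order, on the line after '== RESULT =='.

Regress step by step:
  through step 2 (stack(a,d)): drop {handempty}, keep {ontable(f)}, require {clear(d), holding(a)}
    → {clear(d), holding(a), ontable(f)}
  through step 1 (pickup(a)): drop {holding(a)}, keep {clear(d), ontable(f)}, require {clear(a), handempty, ontable(a)}
    → {clear(a), clear(d), handempty, ontable(a), ontable(f)}

== RESULT ==
["clear(a)", "clear(d)", "handempty", "ontable(a)", "ontable(f)"]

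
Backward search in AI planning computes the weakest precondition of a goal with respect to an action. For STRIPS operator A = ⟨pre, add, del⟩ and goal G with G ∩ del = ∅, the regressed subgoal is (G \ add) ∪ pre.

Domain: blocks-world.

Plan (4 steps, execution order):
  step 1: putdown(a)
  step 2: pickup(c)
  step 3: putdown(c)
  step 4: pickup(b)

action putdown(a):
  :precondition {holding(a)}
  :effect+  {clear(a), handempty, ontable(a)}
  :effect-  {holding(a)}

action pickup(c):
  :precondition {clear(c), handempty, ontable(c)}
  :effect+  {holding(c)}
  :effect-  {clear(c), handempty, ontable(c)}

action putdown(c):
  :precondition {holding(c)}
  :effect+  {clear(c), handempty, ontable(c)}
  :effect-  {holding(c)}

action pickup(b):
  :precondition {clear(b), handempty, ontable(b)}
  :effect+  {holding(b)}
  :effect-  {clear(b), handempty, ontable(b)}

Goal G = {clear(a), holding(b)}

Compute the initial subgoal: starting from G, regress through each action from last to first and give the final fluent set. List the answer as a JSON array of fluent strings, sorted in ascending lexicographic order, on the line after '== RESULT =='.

Work backward from the goal:
  through step 4 (pickup(b)): drop {holding(b)}, keep {clear(a)}, require {clear(b), handempty, ontable(b)}
    → {clear(a), clear(b), handempty, ontable(b)}
  through step 3 (putdown(c)): drop {handempty}, keep {clear(a), clear(b), ontable(b)}, require {holding(c)}
    → {clear(a), clear(b), holding(c), ontable(b)}
  through step 2 (pickup(c)): drop {holding(c)}, keep {clear(a), clear(b), ontable(b)}, require {clear(c), handempty, ontable(c)}
    → {clear(a), clear(b), clear(c), handempty, ontable(b), ontable(c)}
  through step 1 (putdown(a)): drop {clear(a), handempty}, keep {clear(b), clear(c), ontable(b), ontable(c)}, require {holding(a)}
    → {clear(b), clear(c), holding(a), ontable(b), ontable(c)}

== RESULT ==
["clear(b)", "clear(c)", "holding(a)", "ontable(b)", "ontable(c)"]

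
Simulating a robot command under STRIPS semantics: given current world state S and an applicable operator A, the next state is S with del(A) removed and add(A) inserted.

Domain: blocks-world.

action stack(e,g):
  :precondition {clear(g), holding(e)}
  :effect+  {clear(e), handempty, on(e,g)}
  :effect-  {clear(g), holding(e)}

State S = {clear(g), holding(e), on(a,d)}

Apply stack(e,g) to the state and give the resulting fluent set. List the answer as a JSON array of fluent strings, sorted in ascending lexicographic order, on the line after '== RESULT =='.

Progress:
  pre ⊆ S: {clear(g), holding(e)} ⊆ S  — applicable
  S \ del = {on(a,d)}
  ∪ add   = {clear(e), handempty, on(a,d), on(e,g)}

== RESULT ==
["clear(e)", "handempty", "on(a,d)", "on(e,g)"]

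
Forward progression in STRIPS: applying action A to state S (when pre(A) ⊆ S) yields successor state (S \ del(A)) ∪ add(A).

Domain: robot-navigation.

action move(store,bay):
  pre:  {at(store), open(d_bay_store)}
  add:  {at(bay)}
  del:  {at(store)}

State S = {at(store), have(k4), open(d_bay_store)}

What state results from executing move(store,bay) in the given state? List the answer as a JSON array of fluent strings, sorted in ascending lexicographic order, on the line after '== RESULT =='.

Compute (S \ del) ∪ add:
  pre ⊆ S: {at(store), open(d_bay_store)} ⊆ S  — applicable
  S \ del = {have(k4), open(d_bay_store)}
  ∪ add   = {at(bay), have(k4), open(d_bay_store)}

== RESULT ==
["at(bay)", "have(k4)", "open(d_bay_store)"]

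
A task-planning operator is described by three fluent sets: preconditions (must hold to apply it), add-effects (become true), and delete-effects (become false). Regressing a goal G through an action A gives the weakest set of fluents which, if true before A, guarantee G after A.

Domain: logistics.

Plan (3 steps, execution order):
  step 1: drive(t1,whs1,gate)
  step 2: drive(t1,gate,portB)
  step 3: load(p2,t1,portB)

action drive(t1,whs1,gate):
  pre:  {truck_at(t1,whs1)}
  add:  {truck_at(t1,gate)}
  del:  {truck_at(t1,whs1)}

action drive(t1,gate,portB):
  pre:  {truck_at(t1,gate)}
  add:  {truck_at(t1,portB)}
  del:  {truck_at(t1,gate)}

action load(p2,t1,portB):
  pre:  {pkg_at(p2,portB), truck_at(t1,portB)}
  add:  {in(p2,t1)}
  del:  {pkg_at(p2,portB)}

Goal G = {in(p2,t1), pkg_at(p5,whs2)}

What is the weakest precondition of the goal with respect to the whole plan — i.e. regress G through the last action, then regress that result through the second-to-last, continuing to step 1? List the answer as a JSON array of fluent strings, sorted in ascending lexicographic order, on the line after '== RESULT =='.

Regress step by step:
  through step 3 (load(p2,t1,portB)): drop {in(p2,t1)}, keep {pkg_at(p5,whs2)}, require {pkg_at(p2,portB), truck_at(t1,portB)}
    → {pkg_at(p2,portB), pkg_at(p5,whs2), truck_at(t1,portB)}
  through step 2 (drive(t1,gate,portB)): drop {truck_at(t1,portB)}, keep {pkg_at(p2,portB), pkg_at(p5,whs2)}, require {truck_at(t1,gate)}
    → {pkg_at(p2,portB), pkg_at(p5,whs2), truck_at(t1,gate)}
  through step 1 (drive(t1,whs1,gate)): drop {truck_at(t1,gate)}, keep {pkg_at(p2,portB), pkg_at(p5,whs2)}, require {truck_at(t1,whs1)}
    → {pkg_at(p2,portB), pkg_at(p5,whs2), truck_at(t1,whs1)}

== RESULT ==
["pkg_at(p2,portB)", "pkg_at(p5,whs2)", "truck_at(t1,whs1)"]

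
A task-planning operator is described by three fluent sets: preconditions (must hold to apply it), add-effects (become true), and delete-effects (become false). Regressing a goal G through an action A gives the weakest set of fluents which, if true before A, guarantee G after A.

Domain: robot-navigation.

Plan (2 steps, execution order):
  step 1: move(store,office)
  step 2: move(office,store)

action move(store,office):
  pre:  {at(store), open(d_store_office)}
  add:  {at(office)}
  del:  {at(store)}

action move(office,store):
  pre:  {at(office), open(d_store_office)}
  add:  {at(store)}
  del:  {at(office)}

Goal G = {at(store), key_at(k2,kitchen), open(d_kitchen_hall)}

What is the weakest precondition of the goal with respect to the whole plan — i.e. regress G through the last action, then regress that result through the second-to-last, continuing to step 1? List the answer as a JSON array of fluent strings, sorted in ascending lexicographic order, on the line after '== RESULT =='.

Work backward from the goal:
  through step 2 (move(office,store)): drop {at(store)}, keep {key_at(k2,kitchen), open(d_kitchen_hall)}, require {at(office), open(d_store_office)}
    → {at(office), key_at(k2,kitchen), open(d_kitchen_hall), open(d_store_office)}
  through step 1 (move(store,office)): drop {at(office)}, keep {key_at(k2,kitchen), open(d_kitchen_hall), open(d_store_office)}, require {at(store), open(d_store_office)}
    → {at(store), key_at(k2,kitchen), open(d_kitchen_hall), open(d_store_office)}

== RESULT ==
["at(store)", "key_at(k2,kitchen)", "open(d_kitchen_hall)", "open(d_store_office)"]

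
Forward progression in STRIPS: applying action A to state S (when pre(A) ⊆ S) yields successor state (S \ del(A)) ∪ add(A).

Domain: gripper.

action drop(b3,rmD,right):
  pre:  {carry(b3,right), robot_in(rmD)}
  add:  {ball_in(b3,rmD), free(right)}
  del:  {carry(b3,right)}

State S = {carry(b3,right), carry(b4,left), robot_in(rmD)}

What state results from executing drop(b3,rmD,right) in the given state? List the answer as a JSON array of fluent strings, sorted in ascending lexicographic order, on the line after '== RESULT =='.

Compute (S \ del) ∪ add:
  pre ⊆ S: {carry(b3,right), robot_in(rmD)} ⊆ S  — applicable
  S \ del = {carry(b4,left), robot_in(rmD)}
  ∪ add   = {ball_in(b3,rmD), carry(b4,left), free(right), robot_in(rmD)}

== RESULT ==
["ball_in(b3,rmD)", "carry(b4,left)", "free(right)", "robot_in(rmD)"]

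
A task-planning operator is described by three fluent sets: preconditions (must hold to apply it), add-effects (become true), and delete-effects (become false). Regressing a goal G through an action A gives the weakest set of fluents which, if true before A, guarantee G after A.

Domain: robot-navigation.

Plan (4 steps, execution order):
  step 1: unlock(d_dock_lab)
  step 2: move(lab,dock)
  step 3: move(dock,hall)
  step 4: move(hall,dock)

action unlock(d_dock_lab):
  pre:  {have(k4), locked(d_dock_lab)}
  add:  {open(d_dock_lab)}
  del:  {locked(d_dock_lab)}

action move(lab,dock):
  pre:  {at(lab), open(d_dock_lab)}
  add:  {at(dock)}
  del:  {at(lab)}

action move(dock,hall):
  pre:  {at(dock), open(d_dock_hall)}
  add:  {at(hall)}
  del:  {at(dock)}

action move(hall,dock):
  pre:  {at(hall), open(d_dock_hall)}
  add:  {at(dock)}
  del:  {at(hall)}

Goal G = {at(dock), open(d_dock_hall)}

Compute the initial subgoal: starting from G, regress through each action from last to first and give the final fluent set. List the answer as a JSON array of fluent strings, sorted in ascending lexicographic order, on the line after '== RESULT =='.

Work backward from the goal:
  through step 4 (move(hall,dock)): drop {at(dock)}, keep {open(d_dock_hall)}, require {at(hall), open(d_dock_hall)}
    → {at(hall), open(d_dock_hall)}
  through step 3 (move(dock,hall)): drop {at(hall)}, keep {open(d_dock_hall)}, require {at(dock), open(d_dock_hall)}
    → {at(dock), open(d_dock_hall)}
  through step 2 (move(lab,dock)): drop {at(dock)}, keep {open(d_dock_hall)}, require {at(lab), open(d_dock_lab)}
    → {at(lab), open(d_dock_hall), open(d_dock_lab)}
  through step 1 (unlock(d_dock_lab)): drop {open(d_dock_lab)}, keep {at(lab), open(d_dock_hall)}, require {have(k4), locked(d_dock_lab)}
    → {at(lab), have(k4), locked(d_dock_lab), open(d_dock_hall)}

== RESULT ==
["at(lab)", "have(k4)", "locked(d_dock_lab)", "open(d_dock_hall)"]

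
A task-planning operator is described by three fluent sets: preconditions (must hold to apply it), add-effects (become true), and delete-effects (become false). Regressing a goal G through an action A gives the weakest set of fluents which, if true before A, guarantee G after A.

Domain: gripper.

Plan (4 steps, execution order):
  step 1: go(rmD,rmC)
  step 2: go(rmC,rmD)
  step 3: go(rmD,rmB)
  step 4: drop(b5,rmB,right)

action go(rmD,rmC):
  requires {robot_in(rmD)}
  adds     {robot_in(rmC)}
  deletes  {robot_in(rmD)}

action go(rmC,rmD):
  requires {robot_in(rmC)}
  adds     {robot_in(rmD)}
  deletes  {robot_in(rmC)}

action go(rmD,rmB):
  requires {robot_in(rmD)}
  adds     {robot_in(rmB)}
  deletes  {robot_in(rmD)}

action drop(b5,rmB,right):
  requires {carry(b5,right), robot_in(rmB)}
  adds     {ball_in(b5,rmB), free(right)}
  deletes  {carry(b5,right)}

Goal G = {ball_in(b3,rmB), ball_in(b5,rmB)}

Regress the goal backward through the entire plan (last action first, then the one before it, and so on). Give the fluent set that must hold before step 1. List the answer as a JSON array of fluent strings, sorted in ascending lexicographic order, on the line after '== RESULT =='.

Regress step by step:
  through step 4 (drop(b5,rmB,right)): drop {ball_in(b5,rmB)}, keep {ball_in(b3,rmB)}, require {carry(b5,right), robot_in(rmB)}
    → {ball_in(b3,rmB), carry(b5,right), robot_in(rmB)}
  through step 3 (go(rmD,rmB)): drop {robot_in(rmB)}, keep {ball_in(b3,rmB), carry(b5,right)}, require {robot_in(rmD)}
    → {ball_in(b3,rmB), carry(b5,right), robot_in(rmD)}
  through step 2 (go(rmC,rmD)): drop {robot_in(rmD)}, keep {ball_in(b3,rmB), carry(b5,right)}, require {robot_in(rmC)}
    → {ball_in(b3,rmB), carry(b5,right), robot_in(rmC)}
  through step 1 (go(rmD,rmC)): drop {robot_in(rmC)}, keep {ball_in(b3,rmB), carry(b5,right)}, require {robot_in(rmD)}
    → {ball_in(b3,rmB), carry(b5,right), robot_in(rmD)}

== RESULT ==
["ball_in(b3,rmB)", "carry(b5,right)", "robot_in(rmD)"]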